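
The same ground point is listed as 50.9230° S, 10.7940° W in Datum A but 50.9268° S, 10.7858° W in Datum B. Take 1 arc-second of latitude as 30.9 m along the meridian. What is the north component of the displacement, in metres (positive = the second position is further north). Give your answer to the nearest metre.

ΔN = -423 m

Δφ = -50.9268° − -50.9230° = -0.0038°; Δλ = -10.7858° − -10.7940° = +0.0082°.
1° of latitude = 3600 × 30.90 = 111240 m.
ΔN = Δφ × 111240 = -422.7 m; ΔE = Δλ × 111240 × cos(-50.9230°) = +0.0082 × 111240 × 0.630364 = 575.0 m.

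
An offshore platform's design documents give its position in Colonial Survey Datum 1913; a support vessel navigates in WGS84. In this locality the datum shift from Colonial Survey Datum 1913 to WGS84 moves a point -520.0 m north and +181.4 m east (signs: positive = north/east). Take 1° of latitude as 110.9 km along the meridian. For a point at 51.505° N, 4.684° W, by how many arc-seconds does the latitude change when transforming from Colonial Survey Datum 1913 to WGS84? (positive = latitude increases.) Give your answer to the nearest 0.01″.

Δφ = -16.88″

1° of latitude = 110.9 km, so Δφ = -520.0 / 110900 = -0.0046889° = -16.880″.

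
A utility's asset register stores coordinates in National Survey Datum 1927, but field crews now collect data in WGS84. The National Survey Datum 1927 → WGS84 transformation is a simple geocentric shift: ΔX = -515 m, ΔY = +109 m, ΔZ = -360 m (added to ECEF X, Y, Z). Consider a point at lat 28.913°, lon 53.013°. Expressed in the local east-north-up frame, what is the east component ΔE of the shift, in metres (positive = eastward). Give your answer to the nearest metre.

The local east axis at (φ, λ) is (−sin λ, cos λ, 0), so ΔE = −sin(53.013°)·(-515) + cos(53.013°)·109 = 476.95 m.

ΔE = 477 m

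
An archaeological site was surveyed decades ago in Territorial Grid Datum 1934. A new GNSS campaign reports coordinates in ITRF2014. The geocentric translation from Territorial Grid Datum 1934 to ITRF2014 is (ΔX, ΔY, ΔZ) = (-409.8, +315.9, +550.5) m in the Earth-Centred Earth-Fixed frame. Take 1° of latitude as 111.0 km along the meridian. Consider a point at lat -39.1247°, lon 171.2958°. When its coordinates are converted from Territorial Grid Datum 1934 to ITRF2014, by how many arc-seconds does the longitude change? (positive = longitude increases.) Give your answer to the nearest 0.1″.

Δλ = -10.5″

sin φ = -0.631010, cos φ = 0.775774, sin λ = 0.151333, cos λ = -0.988483.
East component: ΔE = −sin λ·ΔX + cos λ·ΔY = −(0.151333)(-409.8) + (-0.988483)(315.9) = -250.25 m.
1° of latitude spans 111000 m; at latitude φ, 1° of longitude spans that × cos φ = 86111.0 m, so Δλ = -250.25 / 86111.0 × 3600 = -10.462″.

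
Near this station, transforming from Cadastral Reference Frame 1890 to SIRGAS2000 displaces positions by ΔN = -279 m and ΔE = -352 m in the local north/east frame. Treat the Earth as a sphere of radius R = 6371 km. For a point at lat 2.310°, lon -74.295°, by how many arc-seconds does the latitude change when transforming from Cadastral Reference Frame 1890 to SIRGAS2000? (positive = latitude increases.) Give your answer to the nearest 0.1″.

On a sphere of radius R, 1 rad of latitude = R, so Δφ = ΔN / R = -279.0 / 6371000 = -4.3792e-05 rad = -9.033″.

Δφ = -9.0″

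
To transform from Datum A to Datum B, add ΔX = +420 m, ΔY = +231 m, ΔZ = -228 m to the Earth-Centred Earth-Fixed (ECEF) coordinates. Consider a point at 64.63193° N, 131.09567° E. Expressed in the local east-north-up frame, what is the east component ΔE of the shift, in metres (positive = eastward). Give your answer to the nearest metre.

ΔE = -468 m

At φ = 64.63193°, λ = 131.09567°: sin φ = 0.903574, cos φ = 0.428432, sin λ = 0.753613, cos λ = -0.657318.
ΔE = −sin λ·ΔX + cos λ·ΔY = −(0.753613)·(420) + (-0.657318)·(231) = -468.36 m.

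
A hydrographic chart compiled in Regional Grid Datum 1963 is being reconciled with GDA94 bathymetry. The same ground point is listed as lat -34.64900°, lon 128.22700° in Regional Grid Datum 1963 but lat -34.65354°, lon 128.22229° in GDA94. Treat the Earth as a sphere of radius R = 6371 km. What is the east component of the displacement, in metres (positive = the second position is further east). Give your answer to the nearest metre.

ΔE = -431 m

Δφ = -34.65354° − -34.64900° = -0.00454°; Δλ = 128.22229° − 128.22700° = -0.00471°.
1° along a meridian = πR/180 = 111195 m.
ΔN = Δφ × 111195 = -504.8 m; ΔE = Δλ × 111195 × cos(-34.64900°) = -0.00471 × 111195 × 0.822650 = -430.8 m.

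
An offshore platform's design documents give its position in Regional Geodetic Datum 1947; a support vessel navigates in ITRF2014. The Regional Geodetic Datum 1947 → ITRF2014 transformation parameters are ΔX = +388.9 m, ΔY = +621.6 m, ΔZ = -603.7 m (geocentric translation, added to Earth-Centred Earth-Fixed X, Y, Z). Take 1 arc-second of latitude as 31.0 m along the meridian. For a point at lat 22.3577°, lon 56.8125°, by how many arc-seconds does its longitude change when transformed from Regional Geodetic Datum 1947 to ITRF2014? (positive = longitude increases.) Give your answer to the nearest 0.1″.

sin φ = 0.380388, cos φ = 0.924827, sin λ = 0.836884, cos λ = 0.547381.
East component: ΔE = −sin λ·ΔX + cos λ·ΔY = −(0.836884)(388.9) + (0.547381)(621.6) = 14.79 m.
1° of latitude spans 3600 × 31.00 = 111600 m; at latitude φ, 1° of longitude spans that × cos φ = 103210.7 m, so Δλ = 14.79 / 103210.7 × 3600 = 0.516″.

Δλ = 0.5″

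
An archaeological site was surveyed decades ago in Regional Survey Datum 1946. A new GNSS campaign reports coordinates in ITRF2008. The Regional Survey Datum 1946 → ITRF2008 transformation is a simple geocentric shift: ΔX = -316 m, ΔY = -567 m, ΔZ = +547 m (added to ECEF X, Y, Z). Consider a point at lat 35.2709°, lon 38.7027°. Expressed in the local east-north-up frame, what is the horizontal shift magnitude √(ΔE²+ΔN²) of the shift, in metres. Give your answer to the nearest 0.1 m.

The local east axis at (φ, λ) is (−sin λ, cos λ, 0), so ΔE = −sin(38.7027°)·(-316) + cos(38.7027°)·(-567) = -244.90 m.
The local north axis is (−sin φ cos λ, −sin φ sin λ, cos φ), giving ΔN = 142.401 + 204.723 + 446.588 = 793.71 m.
Horizontal magnitude = √(ΔE² + ΔN²) = √((-244.90)² + 793.71²) = 830.63 m.

830.6 m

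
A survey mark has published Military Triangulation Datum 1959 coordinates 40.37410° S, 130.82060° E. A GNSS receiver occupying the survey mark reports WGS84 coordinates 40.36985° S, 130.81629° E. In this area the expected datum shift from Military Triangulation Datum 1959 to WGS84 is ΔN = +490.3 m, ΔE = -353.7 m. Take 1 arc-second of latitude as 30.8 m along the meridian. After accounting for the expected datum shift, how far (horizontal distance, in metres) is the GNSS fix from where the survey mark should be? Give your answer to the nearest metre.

Observed coordinate differences: Δφ = +0.00425°, Δλ = -0.00431°.
Converting to metres (1° lat = 110880 m, cos φ = 0.761831): observed ΔN = 471.2 m, observed ΔE = -364.1 m.
Subtracting the expected shift leaves a residual of 471.2 − (490.3) = -19.1 m north and -364.1 − (-353.7) = -10.4 m east.
Residual distance = √((-19.1)² + (-10.4)²) = 21.7 m.

22 m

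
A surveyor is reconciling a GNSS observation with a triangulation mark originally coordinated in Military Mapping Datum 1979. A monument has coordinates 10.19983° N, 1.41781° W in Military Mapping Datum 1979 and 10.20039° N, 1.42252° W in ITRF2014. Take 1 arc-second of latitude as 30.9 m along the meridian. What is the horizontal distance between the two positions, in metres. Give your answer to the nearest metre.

Δφ = 10.20039° − 10.19983° = +0.00056°; Δλ = -1.42252° − -1.41781° = -0.00471°.
1° of latitude = 3600 × 30.90 = 111240 m.
ΔN = Δφ × 111240 = 62.3 m; ΔE = Δλ × 111240 × cos(10.19983°) = -0.00471 × 111240 × 0.984196 = -515.7 m.
Distance = √(ΔE² + ΔN²) = √((-515.7)² + 62.3²) = 519.4 m.

519 m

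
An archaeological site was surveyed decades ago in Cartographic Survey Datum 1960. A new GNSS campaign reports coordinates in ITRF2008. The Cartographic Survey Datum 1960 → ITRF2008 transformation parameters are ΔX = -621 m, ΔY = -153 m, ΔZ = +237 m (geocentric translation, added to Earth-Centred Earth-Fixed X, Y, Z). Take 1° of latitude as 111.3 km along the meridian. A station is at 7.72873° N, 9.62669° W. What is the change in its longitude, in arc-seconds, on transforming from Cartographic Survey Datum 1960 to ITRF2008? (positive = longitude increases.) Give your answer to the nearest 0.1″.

Δλ = -8.3″

sin φ = 0.134483, cos φ = 0.990916, sin λ = -0.167228, cos λ = 0.985918.
East component: ΔE = −sin λ·ΔX + cos λ·ΔY = −(-0.167228)(-621) + (0.985918)(-153) = -254.69 m.
1° of latitude spans 111300 m; at latitude φ, 1° of longitude spans that × cos φ = 110288.9 m, so Δλ = -254.69 / 110288.9 × 3600 = -8.314″.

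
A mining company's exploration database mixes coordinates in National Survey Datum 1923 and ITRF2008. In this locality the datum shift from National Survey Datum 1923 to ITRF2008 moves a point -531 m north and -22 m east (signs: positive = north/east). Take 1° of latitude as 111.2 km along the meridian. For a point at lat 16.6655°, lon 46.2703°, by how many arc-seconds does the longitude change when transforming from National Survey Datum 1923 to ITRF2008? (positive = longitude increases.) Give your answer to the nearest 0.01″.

At latitude 16.6655°, cos φ = 0.957995.
1° of longitude at this latitude = 111.2 × cos φ = 106.53 km, so Δλ = -22.0 / 106529.1 = -0.0002065° = -0.743″.

Δλ = -0.74″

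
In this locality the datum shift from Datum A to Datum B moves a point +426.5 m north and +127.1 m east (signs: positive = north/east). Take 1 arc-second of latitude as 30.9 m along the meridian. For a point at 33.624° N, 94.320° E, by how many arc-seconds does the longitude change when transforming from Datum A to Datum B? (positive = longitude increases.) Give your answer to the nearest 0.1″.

Δλ = 4.9″

At latitude 33.624°, cos φ = 0.832689.
1″ of longitude at this latitude = 30.90 × cos φ = 25.7301 m, so Δλ = 127.1 / 25.7301 = 4.940″.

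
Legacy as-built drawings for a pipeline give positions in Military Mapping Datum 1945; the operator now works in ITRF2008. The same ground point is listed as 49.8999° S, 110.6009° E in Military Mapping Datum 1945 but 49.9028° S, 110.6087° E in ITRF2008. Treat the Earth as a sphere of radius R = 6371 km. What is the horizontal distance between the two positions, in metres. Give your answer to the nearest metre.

Δφ = -49.9028° − -49.8999° = -0.0029°; Δλ = 110.6087° − 110.6009° = +0.0078°.
1° along a meridian = πR/180 = 111195 m.
ΔN = Δφ × 111195 = -322.5 m; ΔE = Δλ × 111195 × cos(-49.8999°) = +0.0078 × 111195 × 0.644125 = 558.7 m.
Distance = √(ΔE² + ΔN²) = √(558.7² + (-322.5)²) = 645.0 m.

645 m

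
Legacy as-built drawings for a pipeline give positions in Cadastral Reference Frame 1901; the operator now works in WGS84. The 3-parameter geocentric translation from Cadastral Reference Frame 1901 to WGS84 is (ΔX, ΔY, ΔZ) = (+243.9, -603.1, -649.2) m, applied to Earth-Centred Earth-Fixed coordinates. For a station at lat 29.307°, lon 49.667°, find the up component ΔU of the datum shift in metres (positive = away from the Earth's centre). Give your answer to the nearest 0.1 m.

ΔU = -581.0 m

The local up (radial) axis is (cos φ cos λ, cos φ sin λ, sin φ), giving ΔU = 137.655 − 400.898 − 317.776 = -581.02 m.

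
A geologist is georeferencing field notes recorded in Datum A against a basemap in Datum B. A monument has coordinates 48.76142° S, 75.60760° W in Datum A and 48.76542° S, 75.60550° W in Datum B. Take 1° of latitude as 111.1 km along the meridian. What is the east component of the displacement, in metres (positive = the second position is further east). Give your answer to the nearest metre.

Δφ = -48.76542° − -48.76142° = -0.00400°; Δλ = -75.60550° − -75.60760° = +0.00210°.
ΔN = Δφ × 111100 = -444.4 m; ΔE = Δλ × 111100 × cos(-48.76142°) = +0.00210 × 111100 × 0.659196 = 153.8 m.

ΔE = 154 m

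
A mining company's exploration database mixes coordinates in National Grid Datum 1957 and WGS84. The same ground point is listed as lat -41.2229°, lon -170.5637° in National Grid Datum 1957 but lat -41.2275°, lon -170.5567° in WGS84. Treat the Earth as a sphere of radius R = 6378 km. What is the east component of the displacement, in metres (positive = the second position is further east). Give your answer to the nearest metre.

Δφ = -41.2275° − -41.2229° = -0.0046°; Δλ = -170.5567° − -170.5637° = +0.0070°.
1° along a meridian = πR/180 = 111317 m.
ΔN = Δφ × 111317 = -512.1 m; ΔE = Δλ × 111317 × cos(-41.2229°) = +0.0070 × 111317 × 0.752152 = 586.1 m.

ΔE = 586 m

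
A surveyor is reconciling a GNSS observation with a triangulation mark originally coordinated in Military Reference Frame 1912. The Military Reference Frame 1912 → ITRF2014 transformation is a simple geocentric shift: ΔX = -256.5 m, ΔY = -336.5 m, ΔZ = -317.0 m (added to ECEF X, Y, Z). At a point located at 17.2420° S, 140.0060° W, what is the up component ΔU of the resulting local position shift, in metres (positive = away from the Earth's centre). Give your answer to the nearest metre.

ΔU = 488 m

The local up (radial) axis is (cos φ cos λ, cos φ sin λ, sin φ), giving ΔU = 187.677 + 206.552 + 93.961 = 488.19 m.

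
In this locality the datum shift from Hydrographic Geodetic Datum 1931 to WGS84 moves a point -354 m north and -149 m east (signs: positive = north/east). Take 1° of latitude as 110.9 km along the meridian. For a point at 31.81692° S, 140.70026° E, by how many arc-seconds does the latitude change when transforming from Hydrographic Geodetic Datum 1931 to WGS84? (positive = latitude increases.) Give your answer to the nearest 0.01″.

1° of latitude = 110.9 km, so Δφ = -354.0 / 110900 = -0.0031921° = -11.491″.

Δφ = -11.49″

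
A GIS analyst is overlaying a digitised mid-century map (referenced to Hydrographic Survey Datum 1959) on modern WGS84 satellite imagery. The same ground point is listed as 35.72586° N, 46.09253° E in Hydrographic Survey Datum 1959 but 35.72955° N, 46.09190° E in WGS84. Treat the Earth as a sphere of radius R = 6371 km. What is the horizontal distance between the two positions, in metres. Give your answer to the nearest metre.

414 m

Δφ = 35.72955° − 35.72586° = +0.00369°; Δλ = 46.09190° − 46.09253° = -0.00063°.
1° along a meridian = πR/180 = 111195 m.
ΔN = Δφ × 111195 = 410.3 m; ΔE = Δλ × 111195 × cos(35.72586°) = -0.00063 × 111195 × 0.811820 = -56.9 m.
Distance = √(ΔE² + ΔN²) = √((-56.9)² + 410.3²) = 414.2 m.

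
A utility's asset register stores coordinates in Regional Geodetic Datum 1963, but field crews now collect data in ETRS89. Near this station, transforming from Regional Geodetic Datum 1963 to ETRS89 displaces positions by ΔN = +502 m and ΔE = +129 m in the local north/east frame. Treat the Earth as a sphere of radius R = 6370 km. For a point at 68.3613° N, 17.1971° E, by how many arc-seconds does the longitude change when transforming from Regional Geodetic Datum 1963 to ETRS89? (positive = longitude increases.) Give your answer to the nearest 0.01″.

Δλ = 11.33″

At latitude 68.3613°, cos φ = 0.368752.
One radian of longitude at latitude φ spans R cos φ, so Δλ = ΔE / (R cos φ) = 129.0 / (6370000 × 0.368752) = 5.4918e-05 rad = 11.328″.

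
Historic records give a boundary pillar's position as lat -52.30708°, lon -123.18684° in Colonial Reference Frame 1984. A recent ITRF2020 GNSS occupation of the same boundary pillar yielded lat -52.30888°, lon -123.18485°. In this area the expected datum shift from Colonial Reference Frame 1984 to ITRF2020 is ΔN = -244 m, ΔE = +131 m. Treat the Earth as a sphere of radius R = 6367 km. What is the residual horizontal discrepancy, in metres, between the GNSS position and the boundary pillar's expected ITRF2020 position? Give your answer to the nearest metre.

44 m

Observed coordinate differences: Δφ = -0.00180°, Δλ = +0.00199°.
Converting to metres (1° lat = 111125 m, cos φ = 0.611429): observed ΔN = -200.0 m, observed ΔE = 135.2 m.
Subtracting the expected shift leaves a residual of -200.0 − (-244) = 44.0 m north and 135.2 − (131) = 4.2 m east.
Residual distance = √(44.0² + 4.2²) = 44.2 m.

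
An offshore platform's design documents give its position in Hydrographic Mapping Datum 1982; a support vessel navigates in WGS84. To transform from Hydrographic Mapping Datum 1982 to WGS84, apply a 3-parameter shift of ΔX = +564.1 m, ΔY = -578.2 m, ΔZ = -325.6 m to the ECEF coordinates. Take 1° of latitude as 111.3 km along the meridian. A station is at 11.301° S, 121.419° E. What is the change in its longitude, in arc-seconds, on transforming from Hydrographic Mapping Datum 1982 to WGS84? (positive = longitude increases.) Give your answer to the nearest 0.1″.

sin φ = -0.195963, cos φ = 0.980611, sin λ = 0.853378, cos λ = -0.521293.
East component: ΔE = −sin λ·ΔX + cos λ·ΔY = −(0.853378)(564.1) + (-0.521293)(-578.2) = -179.98 m.
1° of latitude spans 111300 m; at latitude φ, 1° of longitude spans that × cos φ = 109142.0 m, so Δλ = -179.98 / 109142.0 × 3600 = -5.937″.

Δλ = -5.9″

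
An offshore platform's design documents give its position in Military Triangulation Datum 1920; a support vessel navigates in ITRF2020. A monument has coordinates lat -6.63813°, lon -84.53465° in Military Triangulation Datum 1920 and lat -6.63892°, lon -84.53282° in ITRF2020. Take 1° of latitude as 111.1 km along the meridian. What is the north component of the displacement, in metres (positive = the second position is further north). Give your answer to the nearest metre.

Δφ = -6.63892° − -6.63813° = -0.00079°; Δλ = -84.53282° − -84.53465° = +0.00183°.
ΔN = Δφ × 111100 = -87.8 m; ΔE = Δλ × 111100 × cos(-6.63813°) = +0.00183 × 111100 × 0.993296 = 202.0 m.

ΔN = -88 m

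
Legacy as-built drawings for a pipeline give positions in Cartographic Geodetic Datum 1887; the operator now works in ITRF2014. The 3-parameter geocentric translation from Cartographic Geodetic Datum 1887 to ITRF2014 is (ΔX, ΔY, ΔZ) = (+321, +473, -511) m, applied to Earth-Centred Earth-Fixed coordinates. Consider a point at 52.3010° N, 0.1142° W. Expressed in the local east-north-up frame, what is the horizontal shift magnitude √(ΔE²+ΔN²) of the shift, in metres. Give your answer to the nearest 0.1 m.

737.8 m

At φ = 52.3010°, λ = -0.1142°: sin φ = 0.791234, cos φ = 0.611513, sin λ = -0.001993, cos λ = 0.999998.
ΔE = −sin λ·ΔX + cos λ·ΔY = −(-0.001993)·(321) + (0.999998)·(473) = 473.64 m.
ΔN = −sin φ cos λ·ΔX − sin φ sin λ·ΔY + cos φ·ΔZ = −(0.791234)(0.999998)(321) − (0.791234)(-0.001993)(473) + (0.611513)(-511) = -565.72 m.
Horizontal magnitude = √(ΔE² + ΔN²) = √(473.64² + (-565.72)²) = 737.82 m.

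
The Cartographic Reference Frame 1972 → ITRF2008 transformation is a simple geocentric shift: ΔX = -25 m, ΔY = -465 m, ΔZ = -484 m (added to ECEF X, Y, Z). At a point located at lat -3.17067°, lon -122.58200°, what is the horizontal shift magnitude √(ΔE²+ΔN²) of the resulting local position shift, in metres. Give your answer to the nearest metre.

At φ = -3.17067°, λ = -122.58200°: sin φ = -0.055310, cos φ = 0.998469, sin λ = -0.842622, cos λ = -0.538506.
ΔE = −sin λ·ΔX + cos λ·ΔY = −(-0.842622)·(-25) + (-0.538506)·(-465) = 229.34 m.
ΔN = −sin φ cos λ·ΔX − sin φ sin λ·ΔY + cos φ·ΔZ = −(-0.055310)(-0.538506)(-25) − (-0.055310)(-0.842622)(-465) + (0.998469)(-484) = -460.84 m.
Horizontal magnitude = √(ΔE² + ΔN²) = √(229.34² + (-460.84)²) = 514.76 m.

515 m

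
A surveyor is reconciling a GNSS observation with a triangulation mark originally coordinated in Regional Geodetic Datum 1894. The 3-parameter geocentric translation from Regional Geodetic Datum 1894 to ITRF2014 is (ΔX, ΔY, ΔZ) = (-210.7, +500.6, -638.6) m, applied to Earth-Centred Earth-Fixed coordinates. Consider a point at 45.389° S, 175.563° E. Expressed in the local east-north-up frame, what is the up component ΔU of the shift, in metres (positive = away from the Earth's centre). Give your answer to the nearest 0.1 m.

ΔU = 629.3 m

At φ = -45.389°, λ = 175.563°: sin φ = -0.711891, cos φ = 0.702290, sin λ = 0.077363, cos λ = -0.997003.
ΔU = cos φ cos λ·ΔX + cos φ sin λ·ΔY + sin φ·ΔZ = (0.702290)(-0.997003)(-210.7) + (0.702290)(0.077363)(500.6) + (-0.711891)(-638.6) = 629.34 m.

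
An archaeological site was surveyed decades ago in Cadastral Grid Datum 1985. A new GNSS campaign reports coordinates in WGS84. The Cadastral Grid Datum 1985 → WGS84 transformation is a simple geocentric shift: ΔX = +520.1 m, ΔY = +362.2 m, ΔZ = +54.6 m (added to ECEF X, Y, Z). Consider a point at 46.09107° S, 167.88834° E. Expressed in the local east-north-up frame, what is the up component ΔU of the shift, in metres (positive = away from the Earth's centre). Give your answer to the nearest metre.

ΔU = -339 m

The local up (radial) axis is (cos φ cos λ, cos φ sin λ, sin φ), giving ΔU = -352.668 + 52.704 − 39.336 = -339.30 m.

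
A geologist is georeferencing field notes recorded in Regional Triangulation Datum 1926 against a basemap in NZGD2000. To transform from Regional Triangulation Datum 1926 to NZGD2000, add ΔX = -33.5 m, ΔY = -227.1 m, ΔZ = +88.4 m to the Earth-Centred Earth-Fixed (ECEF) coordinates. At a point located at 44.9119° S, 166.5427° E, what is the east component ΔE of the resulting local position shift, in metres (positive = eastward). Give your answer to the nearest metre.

The local east axis at (φ, λ) is (−sin λ, cos λ, 0), so ΔE = −sin(166.5427°)·(-33.5) + cos(166.5427°)·(-227.1) = 228.66 m.

ΔE = 229 m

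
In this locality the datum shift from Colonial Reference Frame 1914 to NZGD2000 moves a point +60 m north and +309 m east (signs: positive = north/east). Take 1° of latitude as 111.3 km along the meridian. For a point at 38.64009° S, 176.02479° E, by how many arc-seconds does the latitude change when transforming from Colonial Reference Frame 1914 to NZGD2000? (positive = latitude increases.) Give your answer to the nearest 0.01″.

1° of latitude = 111.3 km, so Δφ = 60.0 / 111300 = 0.0005391° = 1.941″.

Δφ = 1.94″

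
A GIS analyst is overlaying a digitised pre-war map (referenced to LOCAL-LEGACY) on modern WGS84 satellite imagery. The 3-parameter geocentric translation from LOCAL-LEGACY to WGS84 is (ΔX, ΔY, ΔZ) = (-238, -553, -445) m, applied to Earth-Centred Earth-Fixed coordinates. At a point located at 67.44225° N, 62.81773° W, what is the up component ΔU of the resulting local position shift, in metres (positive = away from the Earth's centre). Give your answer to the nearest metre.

The local up (radial) axis is (cos φ cos λ, cos φ sin λ, sin φ), giving ΔU = -41.708 + 188.710 − 410.955 = -263.95 m.

ΔU = -264 m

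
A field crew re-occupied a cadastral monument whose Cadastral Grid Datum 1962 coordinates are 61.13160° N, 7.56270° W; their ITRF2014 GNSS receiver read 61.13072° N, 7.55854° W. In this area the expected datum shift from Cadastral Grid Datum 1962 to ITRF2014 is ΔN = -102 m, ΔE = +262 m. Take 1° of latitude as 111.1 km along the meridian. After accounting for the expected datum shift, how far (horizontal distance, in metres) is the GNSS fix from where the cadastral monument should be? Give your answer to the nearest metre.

39 m

Observed coordinate differences: Δφ = -0.00088°, Δλ = +0.00416°.
Converting to metres (1° lat = 111100 m, cos φ = 0.482799): observed ΔN = -97.8 m, observed ΔE = 223.1 m.
Subtracting the expected shift leaves a residual of -97.8 − (-102) = 4.2 m north and 223.1 − (262) = -38.9 m east.
Residual distance = √(4.2² + (-38.9)²) = 39.1 m.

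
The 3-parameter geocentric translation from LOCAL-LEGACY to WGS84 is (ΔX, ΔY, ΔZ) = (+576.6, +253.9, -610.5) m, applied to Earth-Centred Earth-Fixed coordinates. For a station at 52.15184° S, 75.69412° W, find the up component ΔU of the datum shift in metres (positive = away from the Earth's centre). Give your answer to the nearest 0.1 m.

At φ = -52.15184°, λ = -75.69412°: sin φ = -0.789640, cos φ = 0.613571, sin λ = -0.968990, cos λ = 0.247098.
ΔU = cos φ cos λ·ΔX + cos φ sin λ·ΔY + sin φ·ΔZ = (0.613571)(0.247098)(576.6) + (0.613571)(-0.968990)(253.9) + (-0.789640)(-610.5) = 418.54 m.

ΔU = 418.5 m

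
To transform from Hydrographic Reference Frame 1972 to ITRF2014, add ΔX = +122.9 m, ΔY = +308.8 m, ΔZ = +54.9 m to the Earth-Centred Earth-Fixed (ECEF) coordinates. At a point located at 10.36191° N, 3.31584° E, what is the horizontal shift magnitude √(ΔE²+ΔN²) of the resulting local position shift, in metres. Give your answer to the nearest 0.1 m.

302.5 m

The local east axis at (φ, λ) is (−sin λ, cos λ, 0), so ΔE = −sin(3.31584°)·122.9 + cos(3.31584°)·308.8 = 301.17 m.
The local north axis is (−sin φ cos λ, −sin φ sin λ, cos φ), giving ΔN = -22.068 − 3.213 + 54.005 = 28.72 m.
Horizontal magnitude = √(ΔE² + ΔN²) = √(301.17² + 28.72²) = 302.54 m.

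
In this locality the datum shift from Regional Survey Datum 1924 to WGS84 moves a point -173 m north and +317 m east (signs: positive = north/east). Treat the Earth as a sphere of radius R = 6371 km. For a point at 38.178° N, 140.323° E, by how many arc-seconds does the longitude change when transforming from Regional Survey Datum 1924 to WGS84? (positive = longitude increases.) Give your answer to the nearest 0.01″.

Δλ = 13.06″

At latitude 38.178°, cos φ = 0.786094.
One radian of longitude at latitude φ spans R cos φ, so Δλ = ΔE / (R cos φ) = 317.0 / (6371000 × 0.786094) = 6.3296e-05 rad = 13.056″.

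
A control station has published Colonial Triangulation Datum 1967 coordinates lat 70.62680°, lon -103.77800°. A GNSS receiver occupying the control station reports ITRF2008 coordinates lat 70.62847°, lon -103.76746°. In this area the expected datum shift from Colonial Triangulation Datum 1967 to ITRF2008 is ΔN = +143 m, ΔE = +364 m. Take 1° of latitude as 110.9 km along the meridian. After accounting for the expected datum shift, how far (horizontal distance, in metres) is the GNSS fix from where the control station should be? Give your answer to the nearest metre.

Observed coordinate differences: Δφ = +0.00167°, Δλ = +0.01054°.
Converting to metres (1° lat = 110900 m, cos φ = 0.331720): observed ΔN = 185.2 m, observed ΔE = 387.7 m.
Subtracting the expected shift leaves a residual of 185.2 − (143) = 42.2 m north and 387.7 − (364) = 23.7 m east.
Residual distance = √(42.2² + 23.7²) = 48.4 m.

48 m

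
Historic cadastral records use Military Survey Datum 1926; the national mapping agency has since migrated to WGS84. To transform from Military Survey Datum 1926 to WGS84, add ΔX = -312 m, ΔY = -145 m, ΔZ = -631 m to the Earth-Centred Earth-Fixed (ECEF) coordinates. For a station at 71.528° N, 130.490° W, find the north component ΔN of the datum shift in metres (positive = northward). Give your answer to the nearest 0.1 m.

The local north axis is (−sin φ cos λ, −sin φ sin λ, cos φ), giving ΔN = -192.149 − 104.594 − 199.927 = -496.67 m.

ΔN = -496.7 m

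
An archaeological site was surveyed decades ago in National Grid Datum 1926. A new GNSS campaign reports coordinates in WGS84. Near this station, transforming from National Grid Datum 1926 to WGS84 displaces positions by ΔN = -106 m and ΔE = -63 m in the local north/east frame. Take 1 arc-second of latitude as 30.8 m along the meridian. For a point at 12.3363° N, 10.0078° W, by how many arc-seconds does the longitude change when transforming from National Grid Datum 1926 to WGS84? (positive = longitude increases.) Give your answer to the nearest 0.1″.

At latitude 12.3363°, cos φ = 0.976910.
1″ of longitude at this latitude = 30.80 × cos φ = 30.0888 m, so Δλ = -63.0 / 30.0888 = -2.094″.

Δλ = -2.1″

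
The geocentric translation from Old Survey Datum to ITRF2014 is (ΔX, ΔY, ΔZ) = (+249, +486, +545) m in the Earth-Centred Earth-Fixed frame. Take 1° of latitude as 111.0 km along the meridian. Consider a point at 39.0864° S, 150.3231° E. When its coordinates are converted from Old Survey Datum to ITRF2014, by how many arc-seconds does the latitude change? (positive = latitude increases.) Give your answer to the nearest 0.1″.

sin φ = -0.630492, cos φ = 0.776196, sin λ = 0.495108, cos λ = -0.868831.
North component: ΔN = −sin φ cos λ·ΔX − sin φ sin λ·ΔY + cos φ·ΔZ = −(-0.630492)(-0.868831)(249) − (-0.630492)(0.495108)(486) + (0.776196)(545) = 438.34 m.
1° of latitude spans 111000 m, so Δφ = 438.34 / 111000 × 3600 = 14.216″.

Δφ = 14.2″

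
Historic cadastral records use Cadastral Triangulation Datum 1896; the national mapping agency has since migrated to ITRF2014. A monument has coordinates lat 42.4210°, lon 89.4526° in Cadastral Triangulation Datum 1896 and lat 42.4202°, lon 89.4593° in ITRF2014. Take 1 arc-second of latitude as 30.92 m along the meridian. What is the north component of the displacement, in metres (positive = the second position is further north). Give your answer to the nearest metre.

Δφ = 42.4202° − 42.4210° = -0.0008°; Δλ = 89.4593° − 89.4526° = +0.0067°.
1° of latitude = 3600 × 30.92 = 111312 m.
ΔN = Δφ × 111312 = -89.0 m; ΔE = Δλ × 111312 × cos(42.4210°) = +0.0067 × 111312 × 0.738208 = 550.5 m.

ΔN = -89 m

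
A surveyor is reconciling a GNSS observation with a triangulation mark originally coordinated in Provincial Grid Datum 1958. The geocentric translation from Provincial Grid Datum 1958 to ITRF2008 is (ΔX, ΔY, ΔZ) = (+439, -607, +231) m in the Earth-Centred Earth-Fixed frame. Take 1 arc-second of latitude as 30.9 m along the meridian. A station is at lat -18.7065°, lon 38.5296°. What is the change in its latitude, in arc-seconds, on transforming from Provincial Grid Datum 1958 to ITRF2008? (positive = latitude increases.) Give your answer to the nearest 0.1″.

Δφ = 6.7″

sin φ = -0.320720, cos φ = 0.947174, sin λ = 0.622919, cos λ = 0.782286.
North component: ΔN = −sin φ cos λ·ΔX − sin φ sin λ·ΔY + cos φ·ΔZ = −(-0.320720)(0.782286)(439) − (-0.320720)(0.622919)(-607) + (0.947174)(231) = 207.67 m.
1° of latitude spans 3600 × 30.90 = 111240 m, so Δφ = 207.67 / 111240 × 3600 = 6.721″.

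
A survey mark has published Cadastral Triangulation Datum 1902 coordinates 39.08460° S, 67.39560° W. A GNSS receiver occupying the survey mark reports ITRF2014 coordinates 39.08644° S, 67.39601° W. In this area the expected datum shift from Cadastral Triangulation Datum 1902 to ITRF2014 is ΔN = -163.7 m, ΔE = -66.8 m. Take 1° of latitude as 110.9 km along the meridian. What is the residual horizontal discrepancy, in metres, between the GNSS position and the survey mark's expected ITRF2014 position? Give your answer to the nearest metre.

Observed coordinate differences: Δφ = -0.00184°, Δλ = -0.00041°.
Converting to metres (1° lat = 110900 m, cos φ = 0.776216): observed ΔN = -204.1 m, observed ΔE = -35.3 m.
Subtracting the expected shift leaves a residual of -204.1 − (-163.7) = -40.4 m north and -35.3 − (-66.8) = 31.5 m east.
Residual distance = √((-40.4)² + 31.5²) = 51.2 m.

51 m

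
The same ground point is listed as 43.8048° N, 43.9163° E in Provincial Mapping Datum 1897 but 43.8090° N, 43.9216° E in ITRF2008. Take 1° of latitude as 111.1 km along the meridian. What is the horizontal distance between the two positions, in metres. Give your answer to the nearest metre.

Δφ = 43.8090° − 43.8048° = +0.0042°; Δλ = 43.9216° − 43.9163° = +0.0053°.
ΔN = Δφ × 111100 = 466.6 m; ΔE = Δλ × 111100 × cos(43.8048°) = +0.0053 × 111100 × 0.721702 = 425.0 m.
Distance = √(ΔE² + ΔN²) = √(425.0² + 466.6²) = 631.1 m.

631 m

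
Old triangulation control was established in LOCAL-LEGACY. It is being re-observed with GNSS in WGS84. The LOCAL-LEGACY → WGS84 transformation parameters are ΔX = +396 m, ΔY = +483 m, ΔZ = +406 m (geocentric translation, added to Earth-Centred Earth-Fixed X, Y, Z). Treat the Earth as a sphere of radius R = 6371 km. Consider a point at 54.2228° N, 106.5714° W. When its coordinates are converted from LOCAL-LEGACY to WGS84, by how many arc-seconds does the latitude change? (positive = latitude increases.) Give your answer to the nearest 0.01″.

Δφ = 22.81″

sin φ = 0.811297, cos φ = 0.584635, sin λ = -0.958465, cos λ = -0.285210.
North component: ΔN = −sin φ cos λ·ΔX − sin φ sin λ·ΔY + cos φ·ΔZ = −(0.811297)(-0.285210)(396) − (0.811297)(-0.958465)(483) + (0.584635)(406) = 704.57 m.
1° of latitude spans πR/180 = 111195 m, so Δφ = 704.57 / 111195 × 3600 = 22.811″.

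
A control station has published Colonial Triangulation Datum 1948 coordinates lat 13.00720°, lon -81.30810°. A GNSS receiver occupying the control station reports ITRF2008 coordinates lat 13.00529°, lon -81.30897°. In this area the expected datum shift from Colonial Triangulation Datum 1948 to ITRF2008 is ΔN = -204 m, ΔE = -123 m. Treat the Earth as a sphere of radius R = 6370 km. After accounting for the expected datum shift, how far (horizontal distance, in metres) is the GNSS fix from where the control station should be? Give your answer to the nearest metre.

30 m

Observed coordinate differences: Δφ = -0.00191°, Δλ = -0.00087°.
Converting to metres (1° lat = 111177 m, cos φ = 0.974342): observed ΔN = -212.3 m, observed ΔE = -94.2 m.
Subtracting the expected shift leaves a residual of -212.3 − (-204) = -8.3 m north and -94.2 − (-123) = 28.8 m east.
Residual distance = √((-8.3)² + 28.8²) = 29.9 m.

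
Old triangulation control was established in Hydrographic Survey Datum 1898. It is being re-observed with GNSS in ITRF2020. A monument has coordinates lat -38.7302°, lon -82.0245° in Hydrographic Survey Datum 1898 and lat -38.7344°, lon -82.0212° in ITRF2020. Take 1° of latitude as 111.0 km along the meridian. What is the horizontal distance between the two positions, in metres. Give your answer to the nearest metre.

Δφ = -38.7344° − -38.7302° = -0.0042°; Δλ = -82.0212° − -82.0245° = +0.0033°.
ΔN = Δφ × 111000 = -466.2 m; ΔE = Δλ × 111000 × cos(-38.7302°) = +0.0033 × 111000 × 0.780101 = 285.8 m.
Distance = √(ΔE² + ΔN²) = √(285.8² + (-466.2)²) = 546.8 m.

547 m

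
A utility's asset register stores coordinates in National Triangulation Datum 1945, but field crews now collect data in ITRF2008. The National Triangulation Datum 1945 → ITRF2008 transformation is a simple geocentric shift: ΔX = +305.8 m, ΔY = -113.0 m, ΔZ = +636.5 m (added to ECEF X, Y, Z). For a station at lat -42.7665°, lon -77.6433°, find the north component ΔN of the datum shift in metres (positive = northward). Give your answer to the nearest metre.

ΔN = 587 m

At φ = -42.7665°, λ = -77.6433°: sin φ = -0.679012, cos φ = 0.734127, sin λ = -0.976834, cos λ = 0.213997.
ΔN = −sin φ cos λ·ΔX − sin φ sin λ·ΔY + cos φ·ΔZ = −(-0.679012)(0.213997)(305.8) − (-0.679012)(-0.976834)(-113.0) + (0.734127)(636.5) = 586.66 m.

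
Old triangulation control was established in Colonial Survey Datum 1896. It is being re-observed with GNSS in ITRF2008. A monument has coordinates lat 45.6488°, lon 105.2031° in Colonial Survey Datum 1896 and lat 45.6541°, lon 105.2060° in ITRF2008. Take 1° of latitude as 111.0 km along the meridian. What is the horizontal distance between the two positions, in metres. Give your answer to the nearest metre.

Δφ = 45.6541° − 45.6488° = +0.0053°; Δλ = 105.2060° − 105.2031° = +0.0029°.
ΔN = Δφ × 111000 = 588.3 m; ΔE = Δλ × 111000 × cos(45.6488°) = +0.0029 × 111000 × 0.699055 = 225.0 m.
Distance = √(ΔE² + ΔN²) = √(225.0² + 588.3²) = 629.9 m.

630 m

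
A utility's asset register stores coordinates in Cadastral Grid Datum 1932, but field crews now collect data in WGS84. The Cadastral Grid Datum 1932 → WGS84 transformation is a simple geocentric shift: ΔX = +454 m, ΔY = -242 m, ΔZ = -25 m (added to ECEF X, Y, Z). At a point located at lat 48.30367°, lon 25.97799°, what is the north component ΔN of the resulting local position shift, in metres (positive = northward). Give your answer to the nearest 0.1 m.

ΔN = -242.2 m

The local north axis is (−sin φ cos λ, −sin φ sin λ, cos φ), giving ΔN = -304.742 + 79.150 − 16.630 = -242.22 m.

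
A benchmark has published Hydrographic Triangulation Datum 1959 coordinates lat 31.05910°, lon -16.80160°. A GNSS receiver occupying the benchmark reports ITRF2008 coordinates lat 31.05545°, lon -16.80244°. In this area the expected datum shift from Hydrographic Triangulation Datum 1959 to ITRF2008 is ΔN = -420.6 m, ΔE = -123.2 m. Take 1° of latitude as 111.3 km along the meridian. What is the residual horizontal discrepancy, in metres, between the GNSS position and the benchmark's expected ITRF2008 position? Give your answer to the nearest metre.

Observed coordinate differences: Δφ = -0.00365°, Δλ = -0.00084°.
Converting to metres (1° lat = 111300 m, cos φ = 0.856636): observed ΔN = -406.2 m, observed ΔE = -80.1 m.
Subtracting the expected shift leaves a residual of -406.2 − (-420.6) = 14.4 m north and -80.1 − (-123.2) = 43.1 m east.
Residual distance = √(14.4² + 43.1²) = 45.4 m.

45 m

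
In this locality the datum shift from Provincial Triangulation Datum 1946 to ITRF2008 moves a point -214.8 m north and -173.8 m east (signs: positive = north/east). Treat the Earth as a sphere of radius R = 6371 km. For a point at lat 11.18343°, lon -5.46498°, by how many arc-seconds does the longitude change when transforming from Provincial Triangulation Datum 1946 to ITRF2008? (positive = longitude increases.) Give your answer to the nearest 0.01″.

Δλ = -5.74″

At latitude 11.18343°, cos φ = 0.981011.
One radian of longitude at latitude φ spans R cos φ, so Δλ = ΔE / (R cos φ) = -173.8 / (6371000 × 0.981011) = -2.7808e-05 rad = -5.736″.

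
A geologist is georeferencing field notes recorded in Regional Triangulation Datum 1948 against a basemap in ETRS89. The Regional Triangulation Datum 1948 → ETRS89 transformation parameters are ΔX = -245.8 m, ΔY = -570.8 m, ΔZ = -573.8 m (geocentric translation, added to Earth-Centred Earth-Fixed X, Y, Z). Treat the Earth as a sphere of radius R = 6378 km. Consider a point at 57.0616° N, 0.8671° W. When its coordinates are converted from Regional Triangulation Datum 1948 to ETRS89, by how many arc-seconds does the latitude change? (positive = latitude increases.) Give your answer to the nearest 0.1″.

sin φ = 0.839256, cos φ = 0.543737, sin λ = -0.015133, cos λ = 0.999885.
North component: ΔN = −sin φ cos λ·ΔX − sin φ sin λ·ΔY + cos φ·ΔZ = −(0.839256)(0.999885)(-245.8) − (0.839256)(-0.015133)(-570.8) + (0.543737)(-573.8) = -112.98 m.
1° of latitude spans πR/180 = 111317 m, so Δφ = -112.98 / 111317 × 3600 = -3.654″.

Δφ = -3.7″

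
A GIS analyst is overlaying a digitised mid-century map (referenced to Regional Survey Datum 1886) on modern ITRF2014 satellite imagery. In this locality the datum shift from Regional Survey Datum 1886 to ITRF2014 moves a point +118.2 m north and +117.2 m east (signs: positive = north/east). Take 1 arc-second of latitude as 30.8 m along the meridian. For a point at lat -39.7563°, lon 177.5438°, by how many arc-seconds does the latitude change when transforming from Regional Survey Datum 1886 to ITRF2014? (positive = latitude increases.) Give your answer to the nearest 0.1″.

1″ of latitude = 30.80 m, so Δφ = 118.2 / 30.80 = 3.838″.

Δφ = 3.8″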